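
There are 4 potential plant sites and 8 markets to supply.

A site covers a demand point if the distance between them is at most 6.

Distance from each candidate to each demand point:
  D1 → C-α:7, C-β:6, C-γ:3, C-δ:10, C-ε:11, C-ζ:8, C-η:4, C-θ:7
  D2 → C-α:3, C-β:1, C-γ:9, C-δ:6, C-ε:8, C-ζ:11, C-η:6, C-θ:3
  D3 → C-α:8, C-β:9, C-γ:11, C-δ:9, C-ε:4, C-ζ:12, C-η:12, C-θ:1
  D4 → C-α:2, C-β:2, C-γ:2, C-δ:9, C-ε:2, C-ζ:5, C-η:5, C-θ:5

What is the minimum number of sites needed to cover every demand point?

Coverage sets (demand points within 6 of each site):
  D1: {C-β, C-γ, C-η}
  D2: {C-α, C-β, C-δ, C-η, C-θ}
  D3: {C-ε, C-θ}
  D4: {C-α, C-β, C-γ, C-ε, C-ζ, C-η, C-θ}
No single site covers all 8 demand points.
But {D2, D4} covers everything, so the minimum is 2.

2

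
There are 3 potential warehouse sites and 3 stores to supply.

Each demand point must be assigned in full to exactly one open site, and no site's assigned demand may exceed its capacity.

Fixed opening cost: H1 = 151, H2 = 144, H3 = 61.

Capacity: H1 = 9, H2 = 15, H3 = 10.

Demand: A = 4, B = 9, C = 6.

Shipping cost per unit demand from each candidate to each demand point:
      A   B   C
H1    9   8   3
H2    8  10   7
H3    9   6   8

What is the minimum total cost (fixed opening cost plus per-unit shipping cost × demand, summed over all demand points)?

Open {H2, H3}; cheapest assignment that respects the capacities:
  H2 (cap 15, load 10): A, C — cost 4×8 + 6×7 = 74
  H3 (cap 10, load 9): B — cost 9×6 = 54
  Shipping 128, fixed 205 → total 333.
  Any other capacity-feasible assignment to {H2, H3} ships for at least 128.
Compare {H1, H3}: its best feasible assignment gives total 368.
Compare {H1, H2}: its best feasible assignment gives total 435.
Every other set of open sites that can feasibly serve all demand totals ≥ 368 even under its best assignment. Minimum: 333.

333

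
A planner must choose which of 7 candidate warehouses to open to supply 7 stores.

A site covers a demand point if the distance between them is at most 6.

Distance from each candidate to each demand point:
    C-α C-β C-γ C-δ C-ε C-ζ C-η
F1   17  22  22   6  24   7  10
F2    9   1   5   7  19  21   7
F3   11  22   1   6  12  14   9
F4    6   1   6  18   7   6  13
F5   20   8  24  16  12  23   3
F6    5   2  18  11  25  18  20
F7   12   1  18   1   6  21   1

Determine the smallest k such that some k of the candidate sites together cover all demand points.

2

Coverage sets (demand points within 6 of each site):
  F1: {C-δ}
  F2: {C-β, C-γ}
  F3: {C-γ, C-δ}
  F4: {C-α, C-β, C-γ, C-ζ}
  F5: {C-η}
  F6: {C-α, C-β}
  F7: {C-β, C-δ, C-ε, C-η}
No single site covers all 7 demand points.
But {F4, F7} covers everything, so the minimum is 2.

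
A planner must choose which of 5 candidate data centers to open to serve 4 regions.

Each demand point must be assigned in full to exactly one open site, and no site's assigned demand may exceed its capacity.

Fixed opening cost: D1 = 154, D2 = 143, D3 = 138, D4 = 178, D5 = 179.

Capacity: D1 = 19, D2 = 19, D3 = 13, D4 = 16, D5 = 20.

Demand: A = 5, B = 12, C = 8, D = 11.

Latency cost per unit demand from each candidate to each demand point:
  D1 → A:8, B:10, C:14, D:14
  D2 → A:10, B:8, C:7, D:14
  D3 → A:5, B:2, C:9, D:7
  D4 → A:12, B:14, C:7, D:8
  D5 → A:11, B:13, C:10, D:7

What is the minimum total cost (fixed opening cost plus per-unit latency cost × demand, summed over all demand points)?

625

Open {D2, D5}; cheapest assignment that respects the capacities:
  D2 (cap 19, load 17): A, B — cost 5×10 + 12×8 = 146
  D5 (cap 20, load 19): C, D — cost 8×10 + 11×7 = 157
  Shipping 303, fixed 322 → total 625.
  Any other capacity-feasible assignment to {D2, D5} ships for at least 303.
Compare {D1, D5}: its best feasible assignment gives total 650.
Compare {D1, D2}: its best feasible assignment gives total 667.
Every other set of open sites that can feasibly serve all demand totals ≥ 650 even under its best assignment. Minimum: 625.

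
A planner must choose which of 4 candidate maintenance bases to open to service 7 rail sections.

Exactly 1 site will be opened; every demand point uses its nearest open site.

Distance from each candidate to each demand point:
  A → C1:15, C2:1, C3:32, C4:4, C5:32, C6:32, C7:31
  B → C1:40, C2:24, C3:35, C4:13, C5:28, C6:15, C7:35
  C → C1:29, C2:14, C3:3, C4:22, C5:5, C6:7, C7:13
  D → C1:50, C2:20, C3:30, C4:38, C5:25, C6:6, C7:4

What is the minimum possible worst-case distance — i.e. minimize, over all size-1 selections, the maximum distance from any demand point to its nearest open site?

29

Open {C}.
  Farthest demand point is C1 at distance 29 (to C); all others are ≤ 29.
With {A} the worst case is 32.
With {B} the worst case is 40.
No size-1 selection achieves below 29.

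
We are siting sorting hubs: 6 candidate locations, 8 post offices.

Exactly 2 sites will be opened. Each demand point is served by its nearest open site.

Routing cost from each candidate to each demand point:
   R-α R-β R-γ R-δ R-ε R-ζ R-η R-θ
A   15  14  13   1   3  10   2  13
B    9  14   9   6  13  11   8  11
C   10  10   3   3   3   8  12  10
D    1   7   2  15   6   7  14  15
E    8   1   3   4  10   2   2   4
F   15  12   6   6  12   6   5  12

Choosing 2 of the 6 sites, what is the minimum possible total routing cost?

22

Open {D, E}.
  R-α→D 1, R-β→E 1, R-γ→D 2, R-δ→E 4, R-ε→D 6, R-ζ→E 2, R-η→E 2, R-θ→E 4  ⇒ total 22.
Compare {A, E}: total 24.
Compare {C, E}: total 26.
No size-2 selection does better; minimum is 22.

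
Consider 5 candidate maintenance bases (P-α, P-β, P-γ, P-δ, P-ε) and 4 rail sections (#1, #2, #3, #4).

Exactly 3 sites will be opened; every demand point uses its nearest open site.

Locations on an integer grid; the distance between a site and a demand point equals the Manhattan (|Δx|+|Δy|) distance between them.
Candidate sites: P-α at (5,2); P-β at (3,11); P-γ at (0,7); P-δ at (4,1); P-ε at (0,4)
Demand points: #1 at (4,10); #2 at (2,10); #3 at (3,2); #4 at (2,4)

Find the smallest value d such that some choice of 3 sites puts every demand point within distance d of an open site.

2

Open {P-α, P-β, P-ε}.
  Farthest demand point is #1 at distance 2 (to P-β); all others are ≤ 2.
With {P-β, P-δ, P-ε} the worst case is 2.
With {P-α, P-β, P-γ} the worst case is 5.
No size-3 selection achieves below 2.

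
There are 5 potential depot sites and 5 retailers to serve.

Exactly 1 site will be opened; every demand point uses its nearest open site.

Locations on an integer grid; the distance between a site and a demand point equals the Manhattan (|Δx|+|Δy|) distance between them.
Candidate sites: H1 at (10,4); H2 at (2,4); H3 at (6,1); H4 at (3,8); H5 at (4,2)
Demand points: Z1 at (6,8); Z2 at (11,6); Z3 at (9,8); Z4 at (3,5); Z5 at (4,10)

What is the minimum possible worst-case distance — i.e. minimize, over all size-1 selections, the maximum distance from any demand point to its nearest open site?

Open {H4}.
  Farthest demand point is Z2 at distance 10 (to H4); all others are ≤ 10.
With {H2} the worst case is 11.
With {H3} the worst case is 11.
No size-1 selection achieves below 10.

10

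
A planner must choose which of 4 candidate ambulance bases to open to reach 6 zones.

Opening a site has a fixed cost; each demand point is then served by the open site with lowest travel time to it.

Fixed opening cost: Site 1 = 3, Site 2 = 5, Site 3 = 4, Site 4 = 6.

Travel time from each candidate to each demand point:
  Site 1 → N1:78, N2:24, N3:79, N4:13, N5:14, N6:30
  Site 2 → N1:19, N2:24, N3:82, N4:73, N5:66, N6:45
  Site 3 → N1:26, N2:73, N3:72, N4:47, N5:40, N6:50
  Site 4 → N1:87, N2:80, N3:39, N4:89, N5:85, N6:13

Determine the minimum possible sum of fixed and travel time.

Open {Site 1, Site 2, Site 4}: assign each demand point to its cheapest open site.
  N1→Site 2 19, N2→Site 1 24, N3→Site 4 39, N4→Site 1 13, N5→Site 1 14, N6→Site 4 13
  travel time 122, fixed 14 → total 136.
Compare {Site 1, Site 2, Site 3, Site 4}: travel time 122 + fixed 18 = 140.
Compare {Site 1, Site 3, Site 4}: travel time 129 + fixed 13 = 142.
Compare {Site 1, Site 2, Site 3}: travel time 172 + fixed 12 = 184.
All other subsets cost ≥ 140. Minimum total cost: 136.

136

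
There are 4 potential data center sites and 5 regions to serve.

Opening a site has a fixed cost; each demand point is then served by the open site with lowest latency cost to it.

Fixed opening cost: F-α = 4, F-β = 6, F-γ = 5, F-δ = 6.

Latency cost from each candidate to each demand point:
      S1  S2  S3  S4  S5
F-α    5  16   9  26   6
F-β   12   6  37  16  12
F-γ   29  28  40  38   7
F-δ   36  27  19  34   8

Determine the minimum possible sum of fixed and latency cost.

52

Open {F-α, F-β}: assign each demand point to its cheapest open site.
  S1→F-α 5, S2→F-β 6, S3→F-α 9, S4→F-β 16, S5→F-α 6
  latency cost 42, fixed 10 → total 52.
Compare {F-α, F-β, F-γ}: latency cost 42 + fixed 15 = 57.
Compare {F-α, F-β, F-δ}: latency cost 42 + fixed 16 = 58.
Compare {F-α, F-β, F-γ, F-δ}: latency cost 42 + fixed 21 = 63.
All other subsets cost ≥ 57. Minimum total cost: 52.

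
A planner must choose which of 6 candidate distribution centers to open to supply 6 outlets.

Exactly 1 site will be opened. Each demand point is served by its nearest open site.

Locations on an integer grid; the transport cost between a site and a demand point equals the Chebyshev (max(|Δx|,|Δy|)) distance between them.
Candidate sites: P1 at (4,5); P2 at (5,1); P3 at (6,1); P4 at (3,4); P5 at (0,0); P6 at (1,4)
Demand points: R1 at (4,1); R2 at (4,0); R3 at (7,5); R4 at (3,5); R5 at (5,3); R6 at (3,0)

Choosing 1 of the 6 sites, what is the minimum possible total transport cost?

14

Open {P2}.
  R1→P2 1, R2→P2 1, R3→P2 4, R4→P2 4, R5→P2 2, R6→P2 2  ⇒ total 14.
Compare {P3}: total 17.
Compare {P4}: total 18.
No size-1 selection does better; minimum is 14.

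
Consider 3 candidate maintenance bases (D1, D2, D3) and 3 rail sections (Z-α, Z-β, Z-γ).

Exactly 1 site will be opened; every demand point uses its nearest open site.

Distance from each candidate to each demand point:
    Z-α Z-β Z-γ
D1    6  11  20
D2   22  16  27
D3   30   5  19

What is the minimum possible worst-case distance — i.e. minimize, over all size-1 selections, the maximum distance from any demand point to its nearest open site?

Open {D1}.
  Farthest demand point is Z-γ at distance 20 (to D1); all others are ≤ 20.
With {D2} the worst case is 27.
With {D3} the worst case is 30.
No size-1 selection achieves below 20.

20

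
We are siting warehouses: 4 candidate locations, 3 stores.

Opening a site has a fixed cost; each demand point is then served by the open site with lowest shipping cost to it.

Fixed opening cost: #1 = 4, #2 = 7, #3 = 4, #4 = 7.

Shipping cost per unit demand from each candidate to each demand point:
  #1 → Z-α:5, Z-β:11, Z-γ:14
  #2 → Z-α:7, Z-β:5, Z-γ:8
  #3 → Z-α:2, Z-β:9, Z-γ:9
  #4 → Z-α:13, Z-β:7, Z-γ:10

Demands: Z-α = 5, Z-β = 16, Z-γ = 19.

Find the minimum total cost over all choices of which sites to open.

253

Open {#2, #3}: assign each demand point to its cheapest open site.
  Z-α→#3 5×2=10, Z-β→#2 16×5=80, Z-γ→#2 19×8=152
  shipping cost 242, fixed 11 → total 253.
Compare {#1, #2, #3}: shipping cost 242 + fixed 15 = 257.
Compare {#2, #3, #4}: shipping cost 242 + fixed 18 = 260.
Compare {#1, #2, #3, #4}: shipping cost 242 + fixed 22 = 264.
All other subsets cost ≥ 257. Minimum total cost: 253.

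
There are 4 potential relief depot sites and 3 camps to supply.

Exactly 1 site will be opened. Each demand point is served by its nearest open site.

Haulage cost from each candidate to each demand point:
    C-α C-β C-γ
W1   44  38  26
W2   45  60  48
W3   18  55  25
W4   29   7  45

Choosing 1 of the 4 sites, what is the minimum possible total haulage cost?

Open {W4}.
  C-α→W4 29, C-β→W4 7, C-γ→W4 45  ⇒ total 81.
Compare {W3}: total 98.
Compare {W1}: total 108.
No size-1 selection does better; minimum is 81.

81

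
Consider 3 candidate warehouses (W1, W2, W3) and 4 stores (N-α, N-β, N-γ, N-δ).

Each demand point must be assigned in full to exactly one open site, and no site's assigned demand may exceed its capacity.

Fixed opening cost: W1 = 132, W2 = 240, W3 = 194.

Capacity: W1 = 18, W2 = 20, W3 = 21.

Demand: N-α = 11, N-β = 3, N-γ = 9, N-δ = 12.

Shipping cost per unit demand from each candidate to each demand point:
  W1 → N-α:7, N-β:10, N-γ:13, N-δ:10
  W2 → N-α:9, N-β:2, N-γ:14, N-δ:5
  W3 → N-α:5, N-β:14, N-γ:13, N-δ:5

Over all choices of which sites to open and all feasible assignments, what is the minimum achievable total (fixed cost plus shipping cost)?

610

Open {W1, W3}; cheapest assignment that respects the capacities:
  W1 (cap 18, load 14): N-α, N-β — cost 11×7 + 3×10 = 107
  W3 (cap 21, load 21): N-γ, N-δ — cost 9×13 + 12×5 = 177
  Shipping 284, fixed 326 → total 610.
  Any other capacity-feasible assignment to {W1, W3} ships for at least 284.
Compare {W2, W3}: its best feasible assignment gives total 672.
Compare {W1, W2}: its best feasible assignment gives total 747.
Every other set of open sites that can feasibly serve all demand totals ≥ 672 even under its best assignment. Minimum: 610.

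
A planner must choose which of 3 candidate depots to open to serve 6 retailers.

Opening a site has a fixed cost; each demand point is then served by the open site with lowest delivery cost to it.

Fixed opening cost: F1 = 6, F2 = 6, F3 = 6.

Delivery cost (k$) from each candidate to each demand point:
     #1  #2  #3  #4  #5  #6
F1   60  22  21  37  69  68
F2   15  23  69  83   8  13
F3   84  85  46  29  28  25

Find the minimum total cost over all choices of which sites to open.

Open {F1, F2, F3}: assign each demand point to its cheapest open site.
  #1→F2 15, #2→F1 22, #3→F1 21, #4→F3 29, #5→F2 8, #6→F2 13
  delivery cost 108, fixed 18 → total 126.
Compare {F1, F2}: delivery cost 116 + fixed 12 = 128.
Compare {F2, F3}: delivery cost 134 + fixed 12 = 146.
Compare {F1, F3}: delivery cost 185 + fixed 12 = 197.
All other subsets cost ≥ 128. Minimum total cost: 126.

126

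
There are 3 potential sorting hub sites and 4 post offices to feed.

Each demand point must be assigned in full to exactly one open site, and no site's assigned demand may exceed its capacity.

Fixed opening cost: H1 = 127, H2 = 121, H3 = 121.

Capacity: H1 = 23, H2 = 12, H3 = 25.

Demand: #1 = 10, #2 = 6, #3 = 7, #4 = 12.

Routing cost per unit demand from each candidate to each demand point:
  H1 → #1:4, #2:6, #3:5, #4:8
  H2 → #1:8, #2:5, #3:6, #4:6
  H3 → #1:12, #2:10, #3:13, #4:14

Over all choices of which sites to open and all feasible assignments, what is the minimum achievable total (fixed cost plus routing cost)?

Open {H1, H2}; cheapest assignment that respects the capacities:
  H1 (cap 23, load 23): #1, #2, #3 — cost 10×4 + 6×6 + 7×5 = 111
  H2 (cap 12, load 12): #4 — cost 12×6 = 72
  Shipping 183, fixed 248 → total 431.
  Any other capacity-feasible assignment to {H1, H2} ships for at least 183.
Compare {H1, H3}: its best feasible assignment gives total 527.
Compare {H1, H2, H3}: its best feasible assignment gives total 552.
Every other set of open sites that can feasibly serve all demand totals ≥ 527 even under its best assignment. Minimum: 431.

431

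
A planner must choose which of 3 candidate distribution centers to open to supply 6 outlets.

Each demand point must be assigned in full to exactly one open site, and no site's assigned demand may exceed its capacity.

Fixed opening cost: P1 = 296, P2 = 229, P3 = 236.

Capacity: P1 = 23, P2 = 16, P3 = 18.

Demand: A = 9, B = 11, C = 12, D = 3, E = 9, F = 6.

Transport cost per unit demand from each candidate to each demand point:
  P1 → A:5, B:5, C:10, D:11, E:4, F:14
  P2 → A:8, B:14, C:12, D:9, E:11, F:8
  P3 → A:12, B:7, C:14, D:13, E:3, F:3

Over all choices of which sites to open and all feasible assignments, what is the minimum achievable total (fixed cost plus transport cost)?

Open {P1, P2, P3}; cheapest assignment that respects the capacities:
  P1 (cap 23, load 20): A, B — cost 9×5 + 11×5 = 100
  P2 (cap 16, load 15): C, D — cost 12×12 + 3×9 = 171
  P3 (cap 18, load 15): E, F — cost 9×3 + 6×3 = 45
  Shipping 316, fixed 761 → total 1077.
  Any other capacity-feasible assignment to {P1, P2, P3} ships for at least 316.
Total demand is 50 and no other set of sites has combined capacity ≥ 50, so {P1, P2, P3} is the only feasible choice of open sites. Minimum: 1077.

1077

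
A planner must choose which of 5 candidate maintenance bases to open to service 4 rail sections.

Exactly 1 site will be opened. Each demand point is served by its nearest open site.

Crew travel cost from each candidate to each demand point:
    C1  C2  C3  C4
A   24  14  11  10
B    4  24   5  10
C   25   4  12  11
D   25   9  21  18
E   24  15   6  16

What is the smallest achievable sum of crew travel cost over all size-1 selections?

Open {B}.
  C1→B 4, C2→B 24, C3→B 5, C4→B 10  ⇒ total 43.
Compare {C}: total 52.
Compare {A}: total 59.
No size-1 selection does better; minimum is 43.

43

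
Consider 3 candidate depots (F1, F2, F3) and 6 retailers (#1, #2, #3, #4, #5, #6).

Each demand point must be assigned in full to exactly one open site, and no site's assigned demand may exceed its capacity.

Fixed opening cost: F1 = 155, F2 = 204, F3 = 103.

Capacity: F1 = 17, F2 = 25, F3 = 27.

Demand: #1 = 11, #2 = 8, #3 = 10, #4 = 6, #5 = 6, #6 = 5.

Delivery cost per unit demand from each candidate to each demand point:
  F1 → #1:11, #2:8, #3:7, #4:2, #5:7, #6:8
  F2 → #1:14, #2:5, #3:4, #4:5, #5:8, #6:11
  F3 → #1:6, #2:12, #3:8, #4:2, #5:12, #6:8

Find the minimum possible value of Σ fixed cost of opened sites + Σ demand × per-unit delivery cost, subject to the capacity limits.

Open {F2, F3}; cheapest assignment that respects the capacities:
  F2 (cap 25, load 24): #2, #3, #5 — cost 8×5 + 10×4 + 6×8 = 128
  F3 (cap 27, load 22): #1, #4, #6 — cost 11×6 + 6×2 + 5×8 = 118
  Shipping 246, fixed 307 → total 553.
  Any other capacity-feasible assignment to {F2, F3} ships for at least 246.
Compare {F1, F2, F3}: its best feasible assignment gives total 702.
Every other set of open sites that can feasibly serve all demand totals ≥ 702 even under its best assignment. Minimum: 553.

553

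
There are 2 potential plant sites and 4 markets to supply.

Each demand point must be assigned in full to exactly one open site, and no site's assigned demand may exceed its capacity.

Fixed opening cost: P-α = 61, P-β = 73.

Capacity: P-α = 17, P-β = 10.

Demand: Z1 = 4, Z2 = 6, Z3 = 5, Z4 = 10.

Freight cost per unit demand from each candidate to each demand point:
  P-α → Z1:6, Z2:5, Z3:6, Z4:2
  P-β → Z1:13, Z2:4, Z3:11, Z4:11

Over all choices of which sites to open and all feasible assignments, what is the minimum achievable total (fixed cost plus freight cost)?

Open {P-α, P-β}; cheapest assignment that respects the capacities:
  P-α (cap 17, load 15): Z3, Z4 — cost 5×6 + 10×2 = 50
  P-β (cap 10, load 10): Z1, Z2 — cost 4×13 + 6×4 = 76
  Shipping 126, fixed 134 → total 260.
  Any other capacity-feasible assignment to {P-α, P-β} ships for at least 126.
Total demand is 25 and no other set of sites has combined capacity ≥ 25, so {P-α, P-β} is the only feasible choice of open sites. Minimum: 260.

260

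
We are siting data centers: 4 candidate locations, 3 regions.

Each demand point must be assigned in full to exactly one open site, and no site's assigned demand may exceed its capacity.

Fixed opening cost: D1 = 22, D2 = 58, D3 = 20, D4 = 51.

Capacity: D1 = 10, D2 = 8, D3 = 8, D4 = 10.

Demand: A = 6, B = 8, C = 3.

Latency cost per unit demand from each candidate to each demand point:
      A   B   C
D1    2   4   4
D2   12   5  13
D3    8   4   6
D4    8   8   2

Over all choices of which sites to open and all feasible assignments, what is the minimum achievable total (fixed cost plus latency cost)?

98

Open {D1, D3}; cheapest assignment that respects the capacities:
  D1 (cap 10, load 9): A, C — cost 6×2 + 3×4 = 24
  D3 (cap 8, load 8): B — cost 8×4 = 32
  Shipping 56, fixed 42 → total 98.
  Any other capacity-feasible assignment to {D1, D3} ships for at least 56.
Compare {D1, D3, D4}: its best feasible assignment gives total 143.
Compare {D1, D2}: its best feasible assignment gives total 144.
Every other set of open sites that can feasibly serve all demand totals ≥ 143 even under its best assignment. Minimum: 98.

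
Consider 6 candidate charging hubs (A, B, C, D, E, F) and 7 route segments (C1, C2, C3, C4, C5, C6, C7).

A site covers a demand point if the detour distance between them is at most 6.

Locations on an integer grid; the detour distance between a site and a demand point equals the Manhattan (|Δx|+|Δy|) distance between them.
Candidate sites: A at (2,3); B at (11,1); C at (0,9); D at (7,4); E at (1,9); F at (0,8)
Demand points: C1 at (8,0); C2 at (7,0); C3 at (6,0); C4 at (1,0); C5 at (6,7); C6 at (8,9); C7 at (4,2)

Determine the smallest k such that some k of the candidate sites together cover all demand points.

2

Coverage sets (demand points within 6 of each site):
  A: {C4, C7}
  B: {C1, C2, C3}
  C: {}
  D: {C1, C2, C3, C5, C6, C7}
  E: {}
  F: {}
No single site covers all 7 demand points.
But {A, D} covers everything, so the minimum is 2.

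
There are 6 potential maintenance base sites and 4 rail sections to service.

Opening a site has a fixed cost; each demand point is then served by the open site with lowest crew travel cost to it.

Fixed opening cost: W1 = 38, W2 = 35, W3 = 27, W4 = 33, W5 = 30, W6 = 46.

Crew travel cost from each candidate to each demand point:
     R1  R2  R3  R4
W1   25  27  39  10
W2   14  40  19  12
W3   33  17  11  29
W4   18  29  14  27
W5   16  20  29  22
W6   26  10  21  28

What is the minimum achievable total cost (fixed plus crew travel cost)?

116

Open {W2, W3}: assign each demand point to its cheapest open site.
  R1→W2 14, R2→W3 17, R3→W3 11, R4→W2 12
  crew travel cost 54, fixed 62 → total 116.
Compare {W3}: crew travel cost 90 + fixed 27 = 117.
Compare {W5}: crew travel cost 87 + fixed 30 = 117.
Compare {W2}: crew travel cost 85 + fixed 35 = 120.
All other subsets cost ≥ 117. Minimum total cost: 116.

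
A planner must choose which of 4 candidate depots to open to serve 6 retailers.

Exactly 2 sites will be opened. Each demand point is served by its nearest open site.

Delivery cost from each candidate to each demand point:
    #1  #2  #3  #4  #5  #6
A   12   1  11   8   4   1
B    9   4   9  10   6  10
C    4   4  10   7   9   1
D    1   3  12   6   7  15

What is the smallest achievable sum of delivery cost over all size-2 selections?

24

Open {A, D}.
  #1→D 1, #2→A 1, #3→A 11, #4→D 6, #5→A 4, #6→A 1  ⇒ total 24.
Compare {A, C}: total 27.
Compare {C, D}: total 28.
No size-2 selection does better; minimum is 24.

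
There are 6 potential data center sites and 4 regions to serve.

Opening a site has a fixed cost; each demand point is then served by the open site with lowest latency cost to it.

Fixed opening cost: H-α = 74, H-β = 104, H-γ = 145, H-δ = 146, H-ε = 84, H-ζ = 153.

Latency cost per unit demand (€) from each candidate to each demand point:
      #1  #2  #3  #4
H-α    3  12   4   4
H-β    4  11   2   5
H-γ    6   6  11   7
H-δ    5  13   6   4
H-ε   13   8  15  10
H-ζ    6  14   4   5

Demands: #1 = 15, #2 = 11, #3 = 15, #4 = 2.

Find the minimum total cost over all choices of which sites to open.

319

Open {H-α}: assign each demand point to its cheapest open site.
  #1→H-α 15×3=45, #2→H-α 11×12=132, #3→H-α 15×4=60, #4→H-α 2×4=8
  latency cost 245, fixed 74 → total 319.
Compare {H-β}: latency cost 221 + fixed 104 = 325.
Compare {H-α, H-ε}: latency cost 201 + fixed 158 = 359.
Compare {H-β, H-ε}: latency cost 188 + fixed 188 = 376.
All other subsets cost ≥ 325. Minimum total cost: 319.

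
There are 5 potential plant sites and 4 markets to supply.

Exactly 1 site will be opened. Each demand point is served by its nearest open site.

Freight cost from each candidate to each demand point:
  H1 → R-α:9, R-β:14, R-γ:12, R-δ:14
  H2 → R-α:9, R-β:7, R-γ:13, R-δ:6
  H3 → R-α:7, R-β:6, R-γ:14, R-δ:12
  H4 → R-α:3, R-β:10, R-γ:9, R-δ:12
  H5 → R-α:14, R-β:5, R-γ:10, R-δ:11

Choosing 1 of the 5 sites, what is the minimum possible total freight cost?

Open {H4}.
  R-α→H4 3, R-β→H4 10, R-γ→H4 9, R-δ→H4 12  ⇒ total 34.
Compare {H2}: total 35.
Compare {H3}: total 39.
No size-1 selection does better; minimum is 34.

34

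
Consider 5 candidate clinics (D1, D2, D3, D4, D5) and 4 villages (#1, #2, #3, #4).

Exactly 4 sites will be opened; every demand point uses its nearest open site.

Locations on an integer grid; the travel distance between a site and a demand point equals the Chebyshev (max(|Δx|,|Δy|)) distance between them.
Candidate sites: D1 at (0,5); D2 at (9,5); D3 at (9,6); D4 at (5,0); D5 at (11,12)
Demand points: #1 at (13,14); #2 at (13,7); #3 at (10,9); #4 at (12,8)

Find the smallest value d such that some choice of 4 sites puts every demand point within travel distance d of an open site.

4

Open {D1, D2, D3, D5}.
  Farthest demand point is #2 at travel distance 4 (to D2); all others are ≤ 4.
With {D1, D2, D4, D5} the worst case is 4.
With {D1, D3, D4, D5} the worst case is 4.
No size-4 selection achieves below 4.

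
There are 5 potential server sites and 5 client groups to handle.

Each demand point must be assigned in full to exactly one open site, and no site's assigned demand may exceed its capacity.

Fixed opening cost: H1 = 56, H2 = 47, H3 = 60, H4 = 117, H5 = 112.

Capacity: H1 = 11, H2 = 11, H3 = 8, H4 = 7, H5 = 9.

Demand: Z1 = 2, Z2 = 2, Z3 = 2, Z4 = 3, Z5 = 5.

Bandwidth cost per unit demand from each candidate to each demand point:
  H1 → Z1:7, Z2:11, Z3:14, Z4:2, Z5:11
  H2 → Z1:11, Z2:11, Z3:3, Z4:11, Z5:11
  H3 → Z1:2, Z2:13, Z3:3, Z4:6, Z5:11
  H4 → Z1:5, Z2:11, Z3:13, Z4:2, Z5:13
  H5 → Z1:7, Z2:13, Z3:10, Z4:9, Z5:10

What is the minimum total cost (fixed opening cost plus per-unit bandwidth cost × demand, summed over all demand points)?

Open {H1, H2}; cheapest assignment that respects the capacities:
  H1 (cap 11, load 10): Z1, Z4, Z5 — cost 2×7 + 3×2 + 5×11 = 75
  H2 (cap 11, load 4): Z2, Z3 — cost 2×11 + 2×3 = 28
  Shipping 103, fixed 103 → total 206.
  Any other capacity-feasible assignment to {H1, H2} ships for at least 103.
Compare {H1, H3}: its best feasible assignment gives total 209.
Compare {H2, H3}: its best feasible assignment gives total 212.
Every other set of open sites that can feasibly serve all demand totals ≥ 209 even under its best assignment. Minimum: 206.

206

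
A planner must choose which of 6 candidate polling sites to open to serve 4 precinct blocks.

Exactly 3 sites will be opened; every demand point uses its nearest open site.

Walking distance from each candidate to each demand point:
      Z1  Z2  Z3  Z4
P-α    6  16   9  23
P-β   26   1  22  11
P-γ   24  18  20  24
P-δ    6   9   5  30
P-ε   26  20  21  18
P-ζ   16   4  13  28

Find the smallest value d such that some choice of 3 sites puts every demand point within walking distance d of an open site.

11

Open {P-α, P-β, P-γ}.
  Farthest demand point is Z4 at walking distance 11 (to P-β); all others are ≤ 11.
With {P-α, P-β, P-δ} the worst case is 11.
With {P-α, P-β, P-ε} the worst case is 11.
No size-3 selection achieves below 11.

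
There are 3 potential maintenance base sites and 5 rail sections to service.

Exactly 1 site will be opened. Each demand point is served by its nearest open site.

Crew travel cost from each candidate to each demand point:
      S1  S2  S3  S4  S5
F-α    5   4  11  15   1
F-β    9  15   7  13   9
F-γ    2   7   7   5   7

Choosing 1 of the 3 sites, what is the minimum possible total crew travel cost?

Open {F-γ}.
  S1→F-γ 2, S2→F-γ 7, S3→F-γ 7, S4→F-γ 5, S5→F-γ 7  ⇒ total 28.
Compare {F-α}: total 36.
Compare {F-β}: total 53.

28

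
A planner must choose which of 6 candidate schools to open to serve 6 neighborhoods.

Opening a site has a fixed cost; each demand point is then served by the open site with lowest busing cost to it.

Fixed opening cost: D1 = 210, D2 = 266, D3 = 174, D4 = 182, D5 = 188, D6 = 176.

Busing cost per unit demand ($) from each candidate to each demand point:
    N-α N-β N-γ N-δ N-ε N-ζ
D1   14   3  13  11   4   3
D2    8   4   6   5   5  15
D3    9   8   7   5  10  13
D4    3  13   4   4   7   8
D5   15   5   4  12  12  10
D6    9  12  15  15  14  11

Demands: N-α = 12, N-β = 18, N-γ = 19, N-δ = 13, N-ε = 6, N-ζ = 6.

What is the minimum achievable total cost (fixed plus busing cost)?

Open {D1, D4}: assign each demand point to its cheapest open site.
  N-α→D4 12×3=36, N-β→D1 18×3=54, N-γ→D4 19×4=76, N-δ→D4 13×4=52, N-ε→D1 6×4=24, N-ζ→D1 6×3=18
  busing cost 260, fixed 392 → total 652.
Compare {D4}: busing cost 488 + fixed 182 = 670.
Compare {D4, D5}: busing cost 344 + fixed 370 = 714.
Compare {D2}: busing cost 467 + fixed 266 = 733.
All other subsets cost ≥ 670. Minimum total cost: 652.

652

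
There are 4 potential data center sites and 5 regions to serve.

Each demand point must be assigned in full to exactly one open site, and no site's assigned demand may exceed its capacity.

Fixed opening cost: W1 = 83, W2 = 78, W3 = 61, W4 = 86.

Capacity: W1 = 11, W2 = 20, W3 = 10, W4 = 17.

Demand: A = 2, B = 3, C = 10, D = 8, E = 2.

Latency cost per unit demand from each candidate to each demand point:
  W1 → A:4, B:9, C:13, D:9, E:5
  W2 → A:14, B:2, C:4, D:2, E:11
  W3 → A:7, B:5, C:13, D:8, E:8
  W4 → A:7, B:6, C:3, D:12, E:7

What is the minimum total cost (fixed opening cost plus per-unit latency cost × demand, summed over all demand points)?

Open {W2, W3}; cheapest assignment that respects the capacities:
  W2 (cap 20, load 18): C, D — cost 10×4 + 8×2 = 56
  W3 (cap 10, load 7): A, B, E — cost 2×7 + 3×5 + 2×8 = 45
  Shipping 101, fixed 139 → total 240.
  Any other capacity-feasible assignment to {W2, W3} ships for at least 101.
Compare {W2, W4}: its best feasible assignment gives total 244.
Compare {W1, W2}: its best feasible assignment gives total 262.
Every other set of open sites that can feasibly serve all demand totals ≥ 244 even under its best assignment. Minimum: 240.

240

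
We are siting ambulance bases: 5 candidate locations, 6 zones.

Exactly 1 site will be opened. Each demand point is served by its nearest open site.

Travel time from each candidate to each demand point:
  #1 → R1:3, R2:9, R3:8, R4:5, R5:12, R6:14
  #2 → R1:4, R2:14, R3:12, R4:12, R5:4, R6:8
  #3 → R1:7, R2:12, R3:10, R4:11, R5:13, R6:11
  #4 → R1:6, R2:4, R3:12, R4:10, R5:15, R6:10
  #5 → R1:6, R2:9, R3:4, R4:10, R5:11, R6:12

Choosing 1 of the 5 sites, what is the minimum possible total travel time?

Open {#1}.
  R1→#1 3, R2→#1 9, R3→#1 8, R4→#1 5, R5→#1 12, R6→#1 14  ⇒ total 51.
Compare {#5}: total 52.
Compare {#2}: total 54.
No size-1 selection does better; minimum is 51.

51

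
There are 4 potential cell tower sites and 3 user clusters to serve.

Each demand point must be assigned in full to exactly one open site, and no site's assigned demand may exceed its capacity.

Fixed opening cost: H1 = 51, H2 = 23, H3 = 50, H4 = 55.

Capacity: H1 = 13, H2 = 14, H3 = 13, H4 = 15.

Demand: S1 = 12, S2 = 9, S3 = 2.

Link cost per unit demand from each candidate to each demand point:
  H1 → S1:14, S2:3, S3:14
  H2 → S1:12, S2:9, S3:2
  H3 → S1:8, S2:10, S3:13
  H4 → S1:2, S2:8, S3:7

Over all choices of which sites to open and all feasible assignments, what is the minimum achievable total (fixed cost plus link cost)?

Open {H1, H4}; cheapest assignment that respects the capacities:
  H1 (cap 13, load 9): S2 — cost 9×3 = 27
  H4 (cap 15, load 14): S1, S3 — cost 12×2 + 2×7 = 38
  Shipping 65, fixed 106 → total 171.
  Any other capacity-feasible assignment to {H1, H4} ships for at least 65.
Compare {H1, H2, H4}: its best feasible assignment gives total 184.
Compare {H2, H4}: its best feasible assignment gives total 187.
Every other set of open sites that can feasibly serve all demand totals ≥ 184 even under its best assignment. Minimum: 171.

171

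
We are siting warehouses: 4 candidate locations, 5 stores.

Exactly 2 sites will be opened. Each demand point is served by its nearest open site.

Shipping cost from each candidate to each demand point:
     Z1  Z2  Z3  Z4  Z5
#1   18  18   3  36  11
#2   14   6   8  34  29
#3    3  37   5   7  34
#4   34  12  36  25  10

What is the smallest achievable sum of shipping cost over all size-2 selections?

Open {#3, #4}.
  Z1→#3 3, Z2→#4 12, Z3→#3 5, Z4→#3 7, Z5→#4 10  ⇒ total 37.
Compare {#1, #3}: total 42.
Compare {#2, #3}: total 50.
No size-2 selection does better; minimum is 37.

37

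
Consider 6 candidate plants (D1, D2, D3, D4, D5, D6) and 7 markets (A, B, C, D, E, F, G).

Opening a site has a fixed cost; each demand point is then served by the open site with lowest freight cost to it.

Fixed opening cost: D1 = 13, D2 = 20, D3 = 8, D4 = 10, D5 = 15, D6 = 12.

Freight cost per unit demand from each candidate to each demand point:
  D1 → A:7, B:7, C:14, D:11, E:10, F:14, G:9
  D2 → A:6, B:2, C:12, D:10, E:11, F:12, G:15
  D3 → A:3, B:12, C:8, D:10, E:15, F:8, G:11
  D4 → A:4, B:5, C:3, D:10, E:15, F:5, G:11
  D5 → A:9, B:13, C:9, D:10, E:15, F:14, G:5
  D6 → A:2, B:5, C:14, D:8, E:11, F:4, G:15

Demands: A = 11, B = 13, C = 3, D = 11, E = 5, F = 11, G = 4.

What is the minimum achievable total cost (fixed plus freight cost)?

321

Open {D2, D4, D5, D6}: assign each demand point to its cheapest open site.
  A→D6 11×2=22, B→D2 13×2=26, C→D4 3×3=9, D→D6 11×8=88, E→D2 5×11=55, F→D6 11×4=44, G→D5 4×5=20
  freight cost 264, fixed 57 → total 321.
Compare {D2, D5, D6}: freight cost 282 + fixed 47 = 329.
Compare {D1, D2, D4, D5, D6}: freight cost 259 + fixed 70 = 329.
Compare {D2, D3, D4, D5, D6}: freight cost 264 + fixed 65 = 329.
All other subsets cost ≥ 329. Minimum total cost: 321.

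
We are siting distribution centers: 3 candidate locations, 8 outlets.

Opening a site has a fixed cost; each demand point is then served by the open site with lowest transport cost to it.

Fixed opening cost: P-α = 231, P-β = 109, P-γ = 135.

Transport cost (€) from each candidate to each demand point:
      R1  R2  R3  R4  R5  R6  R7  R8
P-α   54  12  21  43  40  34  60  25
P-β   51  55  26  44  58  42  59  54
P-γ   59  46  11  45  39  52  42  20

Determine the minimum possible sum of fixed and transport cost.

449

Open {P-γ}: assign each demand point to its cheapest open site.
  R1→P-γ 59, R2→P-γ 46, R3→P-γ 11, R4→P-γ 45, R5→P-γ 39, R6→P-γ 52, R7→P-γ 42, R8→P-γ 20
  transport cost 314, fixed 135 → total 449.
Compare {P-β}: transport cost 389 + fixed 109 = 498.
Compare {P-α}: transport cost 289 + fixed 231 = 520.
Compare {P-β, P-γ}: transport cost 295 + fixed 244 = 539.
All other subsets cost ≥ 498. Minimum total cost: 449.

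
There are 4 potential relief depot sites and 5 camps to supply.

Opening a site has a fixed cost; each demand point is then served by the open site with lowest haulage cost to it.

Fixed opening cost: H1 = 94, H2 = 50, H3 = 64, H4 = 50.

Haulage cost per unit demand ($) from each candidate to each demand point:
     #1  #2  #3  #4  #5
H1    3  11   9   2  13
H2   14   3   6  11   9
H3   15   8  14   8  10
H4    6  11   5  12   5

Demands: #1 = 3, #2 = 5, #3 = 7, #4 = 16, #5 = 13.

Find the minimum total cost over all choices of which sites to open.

Open {H1, H4}: assign each demand point to its cheapest open site.
  #1→H1 3×3=9, #2→H1 5×11=55, #3→H4 7×5=35, #4→H1 16×2=32, #5→H4 13×5=65
  haulage cost 196, fixed 144 → total 340.
Compare {H1, H2, H4}: haulage cost 156 + fixed 194 = 350.
Compare {H1, H2}: haulage cost 215 + fixed 144 = 359.
Compare {H1, H3, H4}: haulage cost 181 + fixed 208 = 389.
All other subsets cost ≥ 350. Minimum total cost: 340.

340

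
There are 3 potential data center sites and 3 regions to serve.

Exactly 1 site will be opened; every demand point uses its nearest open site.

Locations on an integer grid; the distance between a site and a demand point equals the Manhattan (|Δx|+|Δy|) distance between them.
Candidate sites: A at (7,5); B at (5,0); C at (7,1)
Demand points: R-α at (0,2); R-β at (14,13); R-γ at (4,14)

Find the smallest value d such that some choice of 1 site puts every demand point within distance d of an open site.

Open {A}.
  Farthest demand point is R-β at distance 15 (to A); all others are ≤ 15.
With {C} the worst case is 19.
With {B} the worst case is 22.
No size-1 selection achieves below 15.

15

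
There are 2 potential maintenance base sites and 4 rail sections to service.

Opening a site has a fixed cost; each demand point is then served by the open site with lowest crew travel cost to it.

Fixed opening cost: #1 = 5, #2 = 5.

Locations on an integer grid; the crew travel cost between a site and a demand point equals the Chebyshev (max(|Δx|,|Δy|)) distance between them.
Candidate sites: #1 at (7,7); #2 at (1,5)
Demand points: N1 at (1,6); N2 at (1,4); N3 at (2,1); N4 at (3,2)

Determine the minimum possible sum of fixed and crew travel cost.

Open {#2}: assign each demand point to its cheapest open site.
  N1→#2 1, N2→#2 1, N3→#2 4, N4→#2 3
  crew travel cost 9, fixed 5 → total 14.
Compare {#1, #2}: crew travel cost 9 + fixed 10 = 19.
Compare {#1}: crew travel cost 23 + fixed 5 = 28.

14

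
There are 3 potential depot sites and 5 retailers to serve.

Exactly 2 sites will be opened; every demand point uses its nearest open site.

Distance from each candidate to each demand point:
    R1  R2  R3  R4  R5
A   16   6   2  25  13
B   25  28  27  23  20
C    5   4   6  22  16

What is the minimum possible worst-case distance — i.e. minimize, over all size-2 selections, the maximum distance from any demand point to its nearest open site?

Open {A, C}.
  Farthest demand point is R4 at distance 22 (to C); all others are ≤ 22.
With {B, C} the worst case is 22.
With {A, B} the worst case is 23.
No size-2 selection achieves below 22.

22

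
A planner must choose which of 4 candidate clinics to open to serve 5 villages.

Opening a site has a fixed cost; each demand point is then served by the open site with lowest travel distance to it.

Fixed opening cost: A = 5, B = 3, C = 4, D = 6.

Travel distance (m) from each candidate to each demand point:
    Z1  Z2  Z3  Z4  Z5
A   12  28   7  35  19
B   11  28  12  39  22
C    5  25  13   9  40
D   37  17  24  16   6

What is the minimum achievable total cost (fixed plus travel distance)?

59

Open {A, C, D}: assign each demand point to its cheapest open site.
  Z1→C 5, Z2→D 17, Z3→A 7, Z4→C 9, Z5→D 6
  travel distance 44, fixed 15 → total 59.
Compare {C, D}: travel distance 50 + fixed 10 = 60.
Compare {B, C, D}: travel distance 49 + fixed 13 = 62.
Compare {A, B, C, D}: travel distance 44 + fixed 18 = 62.
All other subsets cost ≥ 60. Minimum total cost: 59.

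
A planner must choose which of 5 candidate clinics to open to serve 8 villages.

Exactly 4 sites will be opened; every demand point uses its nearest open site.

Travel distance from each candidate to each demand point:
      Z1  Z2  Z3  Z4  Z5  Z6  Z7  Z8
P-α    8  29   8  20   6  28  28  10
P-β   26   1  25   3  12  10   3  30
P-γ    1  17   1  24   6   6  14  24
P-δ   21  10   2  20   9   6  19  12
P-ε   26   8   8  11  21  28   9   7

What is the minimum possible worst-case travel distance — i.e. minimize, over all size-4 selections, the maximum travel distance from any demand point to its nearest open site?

Open {P-α, P-β, P-γ, P-ε}.
  Farthest demand point is Z8 at travel distance 7 (to P-ε); all others are ≤ 7.
With {P-β, P-γ, P-δ, P-ε} the worst case is 7.
With {P-α, P-β, P-δ, P-ε} the worst case is 8.
No size-4 selection achieves below 7.

7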